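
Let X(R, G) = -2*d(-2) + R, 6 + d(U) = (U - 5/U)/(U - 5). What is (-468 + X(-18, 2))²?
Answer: 11002489/49 ≈ 2.2454e+5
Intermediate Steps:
d(U) = -6 + (U - 5/U)/(-5 + U) (d(U) = -6 + (U - 5/U)/(U - 5) = -6 + (U - 5/U)/(-5 + U))
X(R, G) = 85/7 + R (X(R, G) = -10*(-1 - 1*(-2)² + 6*(-2))/((-2)*(-5 - 2)) + R = -10*(-1)*(-1 - 1*4 - 12)/(2*(-7)) + R = -10*(-1)*(-1)*(-1 - 4 - 12)/(2*7) + R = -10*(-1)*(-1)*(-17)/(2*7) + R = -2*(-85/14) + R = 85/7 + R)
(-468 + X(-18, 2))² = (-468 + (85/7 - 18))² = (-468 - 41/7)² = (-3317/7)² = 11002489/49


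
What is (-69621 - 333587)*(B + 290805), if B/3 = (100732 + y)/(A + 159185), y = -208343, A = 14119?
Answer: -846692226817229/7221 ≈ -1.1725e+11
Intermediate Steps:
B = -107611/57768 (B = 3*((100732 - 208343)/(14119 + 159185)) = 3*(-107611/173304) = -107611/57768 ≈ -1.8628)
(-69621 - 333587)*(B + 290805) = (-69621 - 333587)*(-107611/57768 + 290805) = -403208*16799115629/57768 = -846692226817229/7221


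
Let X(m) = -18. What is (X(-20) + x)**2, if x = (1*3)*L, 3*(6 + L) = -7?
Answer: 1849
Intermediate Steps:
L = -25/3 (L = -6 + (1/3)*(-7) = -6 - 7/3 = -25/3 ≈ -8.3333)
x = -25 (x = (1*3)*(-25/3) = 3*(-25/3) = -25)
(X(-20) + x)**2 = (-18 - 25)**2 = (-43)**2 = 1849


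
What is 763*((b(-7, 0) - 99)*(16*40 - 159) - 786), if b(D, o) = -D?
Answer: -34363994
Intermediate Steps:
763*((b(-7, 0) - 99)*(16*40 - 159) - 786) = 763*((-1*(-7) - 99)*(16*40 - 159) - 786) = 763*((7 - 99)*(640 - 159) - 786) = 763*(-92*481 - 786) = 763*(-44252 - 786) = 763*(-45038) = -34363994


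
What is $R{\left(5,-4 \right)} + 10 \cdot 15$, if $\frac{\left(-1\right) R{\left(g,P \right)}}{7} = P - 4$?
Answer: $206$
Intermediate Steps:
$R{\left(g,P \right)} = 28 - 7 P$ ($R{\left(g,P \right)} = - 7 \left(P - 4\right) = - 7 \left(-4 + P\right) = 28 - 7 P$)
$R{\left(5,-4 \right)} + 10 \cdot 15 = \left(28 - -28\right) + 10 \cdot 15 = \left(28 + 28\right) + 150 = 56 + 150 = 206$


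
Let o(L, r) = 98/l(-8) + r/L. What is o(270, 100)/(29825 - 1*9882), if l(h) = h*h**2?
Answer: 1237/137846016 ≈ 8.9738e-6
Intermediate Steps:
l(h) = h**3
o(L, r) = -49/256 + r/L (o(L, r) = 98/((-8)**3) + r/L = 98/(-512) + r/L = 98*(-1/512) + r/L = -49/256 + r/L)
o(270, 100)/(29825 - 1*9882) = (-49/256 + 100/270)/(29825 - 1*9882) = (-49/256 + 100*(1/270))/(29825 - 9882) = (-49/256 + 10/27)/19943 = (1237/6912)*(1/19943) = 1237/137846016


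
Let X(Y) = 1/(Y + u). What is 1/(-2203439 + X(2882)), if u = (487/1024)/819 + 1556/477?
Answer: -128246369491/282583052100430781 ≈ -4.5384e-7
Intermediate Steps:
u = 145020115/44448768 (u = (487*(1/1024))*(1/819) + 1556*(1/477) = (487/1024)*(1/819) + 1556/477 = 487/838656 + 1556/477 = 145020115/44448768 ≈ 3.2626)
X(Y) = 1/(145020115/44448768 + Y) (X(Y) = 1/(Y + 145020115/44448768) = 1/(145020115/44448768 + Y))
1/(-2203439 + X(2882)) = 1/(-2203439 + 44448768/(145020115 + 44448768*2882)) = 1/(-2203439 + 44448768/(145020115 + 128101349376)) = 1/(-2203439 + 44448768/128246369491) = 1/(-282583052100430781/128246369491) = -128246369491/282583052100430781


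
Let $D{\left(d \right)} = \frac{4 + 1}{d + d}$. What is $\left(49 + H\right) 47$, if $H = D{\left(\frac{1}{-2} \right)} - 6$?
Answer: $1786$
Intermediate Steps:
$D{\left(d \right)} = \frac{5}{2 d}$
$H = -11$ ($H = \frac{5}{2 \frac{1}{-2}} - 6 = \frac{5}{2 \left(- \frac{1}{2}\right)} - 6 = \frac{5}{2} \left(-2\right) - 6 = -5 - 6 = -11$)
$\left(49 + H\right) 47 = \left(49 - 11\right) 47 = 38 \cdot 47 = 1786$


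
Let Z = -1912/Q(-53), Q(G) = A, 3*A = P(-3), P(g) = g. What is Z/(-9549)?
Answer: -1912/9549 ≈ -0.20023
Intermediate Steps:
A = -1 (A = (⅓)*(-3) = -1)
Q(G) = -1
Z = 1912 (Z = -1912/(-1) = -1912*(-1) = 1912)
Z/(-9549) = 1912/(-9549) = 1912*(-1/9549) = -1912/9549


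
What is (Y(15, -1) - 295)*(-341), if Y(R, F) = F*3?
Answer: 101618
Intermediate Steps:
Y(R, F) = 3*F
(Y(15, -1) - 295)*(-341) = (3*(-1) - 295)*(-341) = (-3 - 295)*(-341) = -298*(-341) = 101618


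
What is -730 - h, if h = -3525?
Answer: 2795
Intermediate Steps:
-730 - h = -730 - 1*(-3525) = -730 + 3525 = 2795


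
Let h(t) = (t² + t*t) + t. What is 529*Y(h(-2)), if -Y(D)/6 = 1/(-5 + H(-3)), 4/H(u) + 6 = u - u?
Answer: 9522/17 ≈ 560.12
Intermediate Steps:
H(u) = -⅔ (H(u) = 4/(-6 + (u - u)) = 4/(-6 + 0) = 4/(-6) = 4*(-⅙) = -⅔)
h(t) = t + 2*t² (h(t) = (t² + t²) + t = 2*t² + t = t + 2*t²)
Y(D) = 18/17 (Y(D) = -6/(-5 - ⅔) = -6/(-17/3) = -6*(-3/17) = 18/17)
529*Y(h(-2)) = 529*(18/17) = 9522/17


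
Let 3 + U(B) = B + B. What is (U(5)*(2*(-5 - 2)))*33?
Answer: -3234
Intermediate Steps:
U(B) = -3 + 2*B (U(B) = -3 + (B + B) = -3 + 2*B)
(U(5)*(2*(-5 - 2)))*33 = ((-3 + 2*5)*(2*(-5 - 2)))*33 = ((-3 + 10)*(2*(-7)))*33 = (7*(-14))*33 = -98*33 = -3234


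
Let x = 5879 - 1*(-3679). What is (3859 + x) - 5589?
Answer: 7828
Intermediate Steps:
x = 9558 (x = 5879 + 3679 = 9558)
(3859 + x) - 5589 = (3859 + 9558) - 5589 = 13417 - 5589 = 7828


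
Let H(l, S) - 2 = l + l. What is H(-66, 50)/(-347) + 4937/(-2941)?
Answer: -1330809/1020527 ≈ -1.3040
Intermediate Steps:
H(l, S) = 2 + 2*l (H(l, S) = 2 + (l + l) = 2 + 2*l)
H(-66, 50)/(-347) + 4937/(-2941) = (2 + 2*(-66))/(-347) + 4937/(-2941) = (2 - 132)*(-1/347) + 4937*(-1/2941) = -130*(-1/347) - 4937/2941 = 130/347 - 4937/2941 = -1330809/1020527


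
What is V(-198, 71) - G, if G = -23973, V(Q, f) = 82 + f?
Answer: 24126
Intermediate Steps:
V(-198, 71) - G = (82 + 71) - 1*(-23973) = 153 + 23973 = 24126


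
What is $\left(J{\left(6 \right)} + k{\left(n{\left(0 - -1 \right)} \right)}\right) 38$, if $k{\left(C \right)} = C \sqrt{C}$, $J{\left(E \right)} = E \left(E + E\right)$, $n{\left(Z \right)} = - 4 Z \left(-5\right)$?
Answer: $2736 + 1520 \sqrt{5} \approx 6134.8$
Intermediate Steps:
$n{\left(Z \right)} = 20 Z$
$J{\left(E \right)} = 2 E^{2}$ ($J{\left(E \right)} = E 2 E = 2 E^{2}$)
$k{\left(C \right)} = C^{\frac{3}{2}}$
$\left(J{\left(6 \right)} + k{\left(n{\left(0 - -1 \right)} \right)}\right) 38 = \left(2 \cdot 6^{2} + \left(20 \left(0 - -1\right)\right)^{\frac{3}{2}}\right) 38 = \left(2 \cdot 36 + \left(20 \left(0 + 1\right)\right)^{\frac{3}{2}}\right) 38 = \left(72 + \left(20 \cdot 1\right)^{\frac{3}{2}}\right) 38 = \left(72 + 20^{\frac{3}{2}}\right) 38 = \left(72 + 40 \sqrt{5}\right) 38 = 2736 + 1520 \sqrt{5}$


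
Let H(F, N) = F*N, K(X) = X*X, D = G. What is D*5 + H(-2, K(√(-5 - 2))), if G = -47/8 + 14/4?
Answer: 17/8 ≈ 2.1250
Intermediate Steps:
G = -19/8 (G = -47*⅛ + 14*(¼) = -47/8 + 7/2 = -19/8 ≈ -2.3750)
D = -19/8 ≈ -2.3750
K(X) = X²
D*5 + H(-2, K(√(-5 - 2))) = -19/8*5 - 2*(√(-5 - 2))² = -95/8 - 2*(√(-7))² = -95/8 - 2*(I*√7)² = -95/8 - 2*(-7) = -95/8 + 14 = 17/8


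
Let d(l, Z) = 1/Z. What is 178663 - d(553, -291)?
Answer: 51990934/291 ≈ 1.7866e+5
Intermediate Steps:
178663 - d(553, -291) = 178663 - 1/(-291) = 178663 - 1*(-1/291) = 178663 + 1/291 = 51990934/291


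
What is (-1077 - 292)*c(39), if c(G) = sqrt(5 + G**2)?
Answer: -1369*sqrt(1526) ≈ -53479.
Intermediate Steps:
(-1077 - 292)*c(39) = (-1077 - 292)*sqrt(5 + 39**2) = -1369*sqrt(5 + 1521) = -1369*sqrt(1526)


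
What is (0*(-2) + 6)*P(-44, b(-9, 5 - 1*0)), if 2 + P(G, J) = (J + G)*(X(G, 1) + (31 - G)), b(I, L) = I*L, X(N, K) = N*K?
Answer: -16566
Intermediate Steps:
X(N, K) = K*N
P(G, J) = -2 + 31*G + 31*J (P(G, J) = -2 + (J + G)*(1*G + (31 - G)) = -2 + (G + J)*(G + (31 - G)) = -2 + (G + J)*31 = -2 + (31*G + 31*J) = -2 + 31*G + 31*J)
(0*(-2) + 6)*P(-44, b(-9, 5 - 1*0)) = (0*(-2) + 6)*(-2 + 31*(-44) + 31*(-9*(5 - 1*0))) = (0 + 6)*(-2 - 1364 + 31*(-9*(5 + 0))) = 6*(-2 - 1364 + 31*(-9*5)) = 6*(-2 - 1364 + 31*(-45)) = 6*(-2 - 1364 - 1395) = 6*(-2761) = -16566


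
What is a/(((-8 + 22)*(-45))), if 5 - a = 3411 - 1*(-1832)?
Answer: 291/35 ≈ 8.3143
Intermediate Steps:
a = -5238 (a = 5 - (3411 - 1*(-1832)) = 5 - (3411 + 1832) = 5 - 1*5243 = 5 - 5243 = -5238)
a/(((-8 + 22)*(-45))) = -5238*(-1/(45*(-8 + 22))) = -5238/(14*(-45)) = -5238/(-630) = -5238*(-1/630) = 291/35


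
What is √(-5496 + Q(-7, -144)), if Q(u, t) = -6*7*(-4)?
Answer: 12*I*√37 ≈ 72.993*I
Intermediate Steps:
Q(u, t) = 168 (Q(u, t) = -42*(-4) = 168)
√(-5496 + Q(-7, -144)) = √(-5496 + 168) = √(-5328) = 12*I*√37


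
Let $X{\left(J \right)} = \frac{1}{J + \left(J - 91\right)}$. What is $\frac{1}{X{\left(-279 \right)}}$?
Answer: $-649$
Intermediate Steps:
$X{\left(J \right)} = \frac{1}{-91 + 2 J}$ ($X{\left(J \right)} = \frac{1}{J + \left(-91 + J\right)} = \frac{1}{-91 + 2 J}$)
$\frac{1}{X{\left(-279 \right)}} = \frac{1}{\frac{1}{-91 + 2 \left(-279\right)}} = \frac{1}{\frac{1}{-91 - 558}} = \frac{1}{\frac{1}{-649}} = \frac{1}{- \frac{1}{649}} = -649$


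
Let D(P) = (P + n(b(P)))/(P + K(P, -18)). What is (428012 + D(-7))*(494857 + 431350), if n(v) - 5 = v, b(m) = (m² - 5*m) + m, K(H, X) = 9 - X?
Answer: 1585724735041/4 ≈ 3.9643e+11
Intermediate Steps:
b(m) = m² - 4*m
n(v) = 5 + v
D(P) = (5 + P + P*(-4 + P))/(27 + P) (D(P) = (P + (5 + P*(-4 + P)))/(P + (9 - 1*(-18))) = (5 + P + P*(-4 + P))/(P + (9 + 18)) = (5 + P + P*(-4 + P))/(P + 27) = (5 + P + P*(-4 + P))/(27 + P))
(428012 + D(-7))*(494857 + 431350) = (428012 + (5 - 7 - 7*(-4 - 7))/(27 - 7))*(494857 + 431350) = (428012 + (5 - 7 - 7*(-11))/20)*926207 = (428012 + (5 - 7 + 77)/20)*926207 = (428012 + (1/20)*75)*926207 = (428012 + 15/4)*926207 = (1712063/4)*926207 = 1585724735041/4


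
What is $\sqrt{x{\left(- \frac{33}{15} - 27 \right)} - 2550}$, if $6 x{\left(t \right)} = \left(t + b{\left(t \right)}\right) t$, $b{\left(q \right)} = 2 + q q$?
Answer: $\frac{i \sqrt{36940170}}{75} \approx 81.038 i$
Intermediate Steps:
$b{\left(q \right)} = 2 + q^{2}$
$x{\left(t \right)} = \frac{t \left(2 + t + t^{2}\right)}{6}$ ($x{\left(t \right)} = \frac{\left(t + \left(2 + t^{2}\right)\right) t}{6} = \frac{\left(2 + t + t^{2}\right) t}{6} = \frac{t \left(2 + t + t^{2}\right)}{6}$)
$\sqrt{x{\left(- \frac{33}{15} - 27 \right)} - 2550} = \sqrt{\frac{\left(- \frac{33}{15} - 27\right) \left(2 - \left(27 + \frac{33}{15}\right) + \left(- \frac{33}{15} - 27\right)^{2}\right)}{6} - 2550} = \sqrt{\frac{\left(\left(-33\right) \frac{1}{15} - 27\right) \left(2 - \frac{146}{5} + \left(\left(-33\right) \frac{1}{15} - 27\right)^{2}\right)}{6} - 2550} = \sqrt{\frac{\left(- \frac{11}{5} - 27\right) \left(2 - \frac{146}{5} + \left(- \frac{11}{5} - 27\right)^{2}\right)}{6} - 2550} = \sqrt{\frac{1}{6} \left(- \frac{146}{5}\right) \left(2 - \frac{146}{5} + \left(- \frac{146}{5}\right)^{2}\right) - 2550} = \sqrt{\frac{1}{6} \left(- \frac{146}{5}\right) \left(2 - \frac{146}{5} + \frac{21316}{25}\right) - 2550} = \sqrt{\frac{1}{6} \left(- \frac{146}{5}\right) \frac{20636}{25} - 2550} = \sqrt{- \frac{1506428}{375} - 2550} = \sqrt{- \frac{2462678}{375}} = \frac{i \sqrt{36940170}}{75}$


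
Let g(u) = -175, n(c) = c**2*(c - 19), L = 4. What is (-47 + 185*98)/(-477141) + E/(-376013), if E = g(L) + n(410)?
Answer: -2851619105864/16310110803 ≈ -174.84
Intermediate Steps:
n(c) = c**2*(-19 + c)
E = 65726925 (E = -175 + 410**2*(-19 + 410) = -175 + 168100*391 = -175 + 65727100 = 65726925)
(-47 + 185*98)/(-477141) + E/(-376013) = (-47 + 185*98)/(-477141) + 65726925/(-376013) = (-47 + 18130)*(-1/477141) + 65726925*(-1/376013) = 18083*(-1/477141) - 5975175/34183 = -18083/477141 - 5975175/34183 = -2851619105864/16310110803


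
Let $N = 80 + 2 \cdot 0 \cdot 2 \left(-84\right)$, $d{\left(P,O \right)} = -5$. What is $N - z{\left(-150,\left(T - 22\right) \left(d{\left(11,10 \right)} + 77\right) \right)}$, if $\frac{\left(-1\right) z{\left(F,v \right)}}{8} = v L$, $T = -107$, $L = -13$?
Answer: $966032$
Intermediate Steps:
$z{\left(F,v \right)} = 104 v$ ($z{\left(F,v \right)} = - 8 v \left(-13\right) = - 8 \left(- 13 v\right) = 104 v$)
$N = 80$ ($N = 80 + 0 \cdot 2 \left(-84\right) = 80 + 0 \left(-84\right) = 80 + 0 = 80$)
$N - z{\left(-150,\left(T - 22\right) \left(d{\left(11,10 \right)} + 77\right) \right)} = 80 - 104 \left(-107 - 22\right) \left(-5 + 77\right) = 80 - 104 \left(\left(-129\right) 72\right) = 80 - 104 \left(-9288\right) = 80 - -965952 = 80 + 965952 = 966032$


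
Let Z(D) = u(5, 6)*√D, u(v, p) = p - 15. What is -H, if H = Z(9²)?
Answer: 81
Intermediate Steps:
u(v, p) = -15 + p
Z(D) = -9*√D (Z(D) = (-15 + 6)*√D = -9*√D)
H = -81 (H = -9*√(9²) = -9*√81 = -9*9 = -81)
-H = -1*(-81) = 81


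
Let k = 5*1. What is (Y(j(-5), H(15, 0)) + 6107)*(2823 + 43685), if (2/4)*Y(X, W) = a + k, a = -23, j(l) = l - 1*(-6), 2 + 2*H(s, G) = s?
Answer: 282350068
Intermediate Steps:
H(s, G) = -1 + s/2
k = 5
j(l) = 6 + l (j(l) = l + 6 = 6 + l)
Y(X, W) = -36 (Y(X, W) = 2*(-23 + 5) = 2*(-18) = -36)
(Y(j(-5), H(15, 0)) + 6107)*(2823 + 43685) = (-36 + 6107)*(2823 + 43685) = 6071*46508 = 282350068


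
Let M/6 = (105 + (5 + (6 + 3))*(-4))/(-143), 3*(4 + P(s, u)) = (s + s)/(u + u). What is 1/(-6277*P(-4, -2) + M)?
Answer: 429/8975228 ≈ 4.7798e-5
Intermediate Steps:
P(s, u) = -4 + s/(3*u) (P(s, u) = -4 + ((s + s)/(u + u))/3 = -4 + ((2*s)/((2*u)))/3 = -4 + ((2*s)*(1/(2*u)))/3 = -4 + (s/u)/3 = -4 + s/(3*u))
M = -294/143 (M = 6*((105 + (5 + (6 + 3))*(-4))/(-143)) = 6*(-(105 + (5 + 9)*(-4))/143) = 6*(-(105 + 14*(-4))/143) = 6*(-(105 - 56)/143) = 6*(-1/143*49) = 6*(-49/143) = -294/143 ≈ -2.0559)
1/(-6277*P(-4, -2) + M) = 1/(-6277*(-4 + (⅓)*(-4)/(-2)) - 294/143) = 1/(-6277*(-4 + (⅓)*(-4)*(-½)) - 294/143) = 1/(-6277*(-4 + ⅔) - 294/143) = 1/(-6277*(-10/3) - 294/143) = 1/(62770/3 - 294/143) = 1/(8975228/429) = 429/8975228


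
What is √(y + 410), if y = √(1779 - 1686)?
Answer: √(410 + √93) ≈ 20.485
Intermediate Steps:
y = √93 ≈ 9.6436
√(y + 410) = √(√93 + 410) = √(410 + √93)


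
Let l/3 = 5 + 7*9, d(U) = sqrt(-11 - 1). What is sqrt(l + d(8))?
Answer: sqrt(204 + 2*I*sqrt(3)) ≈ 14.283 + 0.1213*I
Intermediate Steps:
d(U) = 2*I*sqrt(3) (d(U) = sqrt(-12) = 2*I*sqrt(3))
l = 204 (l = 3*(5 + 7*9) = 3*(5 + 63) = 3*68 = 204)
sqrt(l + d(8)) = sqrt(204 + 2*I*sqrt(3))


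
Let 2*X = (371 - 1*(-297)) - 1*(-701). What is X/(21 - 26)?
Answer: -1369/10 ≈ -136.90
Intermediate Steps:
X = 1369/2 (X = ((371 - 1*(-297)) - 1*(-701))/2 = ((371 + 297) + 701)/2 = (668 + 701)/2 = (1/2)*1369 = 1369/2 ≈ 684.50)
X/(21 - 26) = (1369/2)/(21 - 26) = (1369/2)/(-5) = -1/5*1369/2 = -1369/10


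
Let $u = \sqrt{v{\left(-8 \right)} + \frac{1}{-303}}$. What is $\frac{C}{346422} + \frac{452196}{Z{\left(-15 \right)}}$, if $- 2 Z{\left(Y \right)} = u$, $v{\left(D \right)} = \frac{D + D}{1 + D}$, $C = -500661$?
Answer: $- \frac{166887}{115474} - \frac{904392 \sqrt{10267761}}{4841} \approx -5.9863 \cdot 10^{5}$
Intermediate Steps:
$v{\left(D \right)} = \frac{2 D}{1 + D}$
$u = \frac{\sqrt{10267761}}{2121}$ ($u = \sqrt{2 \left(-8\right) \frac{1}{1 - 8} + \frac{1}{-303}} = \sqrt{2 \left(-8\right) \frac{1}{-7} - \frac{1}{303}} = \sqrt{2 \left(-8\right) \left(- \frac{1}{7}\right) - \frac{1}{303}} = \sqrt{\frac{16}{7} - \frac{1}{303}} = \sqrt{\frac{4841}{2121}} = \frac{\sqrt{10267761}}{2121} \approx 1.5108$)
$Z{\left(Y \right)} = - \frac{\sqrt{10267761}}{4242}$ ($Z{\left(Y \right)} = - \frac{\frac{1}{2121} \sqrt{10267761}}{2} = - \frac{\sqrt{10267761}}{4242}$)
$\frac{C}{346422} + \frac{452196}{Z{\left(-15 \right)}} = - \frac{500661}{346422} + \frac{452196}{\left(- \frac{1}{4242}\right) \sqrt{10267761}} = \left(-500661\right) \frac{1}{346422} + 452196 \left(- \frac{2 \sqrt{10267761}}{4841}\right) = - \frac{166887}{115474} - \frac{904392 \sqrt{10267761}}{4841}$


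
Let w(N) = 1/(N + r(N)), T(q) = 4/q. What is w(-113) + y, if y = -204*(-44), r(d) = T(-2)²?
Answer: 978383/109 ≈ 8976.0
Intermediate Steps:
r(d) = 4 (r(d) = (4/(-2))² = (4*(-½))² = (-2)² = 4)
w(N) = 1/(4 + N) (w(N) = 1/(N + 4) = 1/(4 + N))
y = 8976
w(-113) + y = 1/(4 - 113) + 8976 = 1/(-109) + 8976 = -1/109 + 8976 = 978383/109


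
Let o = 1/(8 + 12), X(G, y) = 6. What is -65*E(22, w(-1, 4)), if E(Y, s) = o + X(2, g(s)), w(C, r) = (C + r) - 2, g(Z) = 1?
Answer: -1573/4 ≈ -393.25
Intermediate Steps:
o = 1/20 ≈ 0.050000
w(C, r) = -2 + C + r
E(Y, s) = 121/20 (E(Y, s) = 1/20 + 6 = 121/20)
-65*E(22, w(-1, 4)) = -65*121/20 = -1573/4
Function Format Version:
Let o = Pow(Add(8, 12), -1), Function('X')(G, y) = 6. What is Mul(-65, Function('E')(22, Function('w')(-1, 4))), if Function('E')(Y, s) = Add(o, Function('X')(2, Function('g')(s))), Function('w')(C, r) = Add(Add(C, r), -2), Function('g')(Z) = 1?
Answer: Rational(-1573, 4) ≈ -393.25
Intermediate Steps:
o = Rational(1, 20) (o = Pow(20, -1) = Rational(1, 20) ≈ 0.050000)
Function('w')(C, r) = Add(-2, C, r)
Function('E')(Y, s) = Rational(121, 20) (Function('E')(Y, s) = Add(Rational(1, 20), 6) = Rational(121, 20))
Mul(-65, Function('E')(22, Function('w')(-1, 4))) = Mul(-65, Rational(121, 20)) = Rational(-1573, 4)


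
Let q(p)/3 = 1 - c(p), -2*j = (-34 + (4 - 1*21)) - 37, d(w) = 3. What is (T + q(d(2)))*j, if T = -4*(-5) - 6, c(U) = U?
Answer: 352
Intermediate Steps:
j = 44 (j = -((-34 + (4 - 1*21)) - 37)/2 = -((-34 + (4 - 21)) - 37)/2 = -((-34 - 17) - 37)/2 = -(-51 - 37)/2 = -½*(-88) = 44)
T = 14 (T = 20 - 6 = 14)
q(p) = 3 - 3*p (q(p) = 3*(1 - p) = 3 - 3*p)
(T + q(d(2)))*j = (14 + (3 - 3*3))*44 = (14 + (3 - 9))*44 = (14 - 6)*44 = 8*44 = 352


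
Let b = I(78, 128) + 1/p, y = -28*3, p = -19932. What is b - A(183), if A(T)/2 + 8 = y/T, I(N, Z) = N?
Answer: 115406219/1215852 ≈ 94.918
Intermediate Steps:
y = -84
b = 1554695/19932 (b = 78 + 1/(-19932) = 78 - 1/19932 = 1554695/19932 ≈ 78.000)
A(T) = -16 - 168/T (A(T) = -16 + 2*(-84/T) = -16 - 168/T)
b - A(183) = 1554695/19932 - (-16 - 168/183) = 1554695/19932 - (-16 - 168*1/183) = 1554695/19932 - (-16 - 56/61) = 1554695/19932 - 1*(-1032/61) = 1554695/19932 + 1032/61 = 115406219/1215852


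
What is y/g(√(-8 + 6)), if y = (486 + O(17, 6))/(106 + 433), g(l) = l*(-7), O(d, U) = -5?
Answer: 481*I*√2/7546 ≈ 0.090145*I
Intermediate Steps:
g(l) = -7*l
y = 481/539 (y = (486 - 5)/(106 + 433) = 481/539 ≈ 0.89239)
y/g(√(-8 + 6)) = 481/(539*((-7*√(-8 + 6)))) = 481/(539*((-7*I*√2))) = 481*(I*√2/14)/539 = 481*I*√2/7546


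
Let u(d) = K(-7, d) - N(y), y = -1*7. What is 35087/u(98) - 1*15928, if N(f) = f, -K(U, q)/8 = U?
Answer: -968377/63 ≈ -15371.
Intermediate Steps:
y = -7
K(U, q) = -8*U
u(d) = 63 (u(d) = -8*(-7) - 1*(-7) = 56 + 7 = 63)
35087/u(98) - 1*15928 = 35087/63 - 1*15928 = 35087*(1/63) - 15928 = 35087/63 - 15928 = -968377/63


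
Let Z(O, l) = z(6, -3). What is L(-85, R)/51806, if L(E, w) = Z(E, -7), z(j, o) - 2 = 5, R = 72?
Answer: 7/51806 ≈ 0.00013512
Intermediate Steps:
z(j, o) = 7 (z(j, o) = 2 + 5 = 7)
Z(O, l) = 7
L(E, w) = 7
L(-85, R)/51806 = 7/51806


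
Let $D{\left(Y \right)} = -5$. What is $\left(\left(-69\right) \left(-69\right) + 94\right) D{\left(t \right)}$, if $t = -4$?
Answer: $-24275$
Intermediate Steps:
$\left(\left(-69\right) \left(-69\right) + 94\right) D{\left(t \right)} = \left(\left(-69\right) \left(-69\right) + 94\right) \left(-5\right) = \left(4761 + 94\right) \left(-5\right) = 4855 \left(-5\right) = -24275$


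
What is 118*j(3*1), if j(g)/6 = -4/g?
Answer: -944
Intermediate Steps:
j(g) = -24/g (j(g) = 6*(-4/g) = -24/g)
118*j(3*1) = 118*(-24/(3*1)) = 118*(-24/3) = 118*(-24*1/3) = 118*(-8) = -944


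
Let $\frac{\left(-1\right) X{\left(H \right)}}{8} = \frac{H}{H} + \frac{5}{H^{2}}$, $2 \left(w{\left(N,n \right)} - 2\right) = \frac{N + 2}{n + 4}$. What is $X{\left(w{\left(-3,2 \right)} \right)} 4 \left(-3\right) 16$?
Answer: $\frac{1918464}{529} \approx 3626.6$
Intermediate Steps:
$w{\left(N,n \right)} = 2 + \frac{2 + N}{2 \left(4 + n\right)}$ ($w{\left(N,n \right)} = 2 + \frac{\left(N + 2\right) \frac{1}{n + 4}}{2} = 2 + \frac{\left(2 + N\right) \frac{1}{4 + n}}{2} = 2 + \frac{\frac{1}{4 + n} \left(2 + N\right)}{2} = 2 + \frac{2 + N}{2 \left(4 + n\right)}$)
$X{\left(H \right)} = -8 - \frac{40}{H^{2}}$ ($X{\left(H \right)} = - 8 \left(\frac{H}{H} + \frac{5}{H^{2}}\right) = - 8 \left(1 + \frac{5}{H^{2}}\right) = -8 - \frac{40}{H^{2}}$)
$X{\left(w{\left(-3,2 \right)} \right)} 4 \left(-3\right) 16 = \left(-8 - \frac{40}{\frac{1}{4} \frac{1}{\left(4 + 2\right)^{2}} \left(18 - 3 + 4 \cdot 2\right)^{2}}\right) 4 \left(-3\right) 16 = \left(-8 - \frac{40}{\frac{1}{144} \left(18 - 3 + 8\right)^{2}}\right) \left(-12\right) 16 = \left(-8 - \frac{40}{\frac{529}{144}}\right) \left(-12\right) 16 = \left(-8 - \frac{5760}{529}\right) \left(-12\right) 16 = \left(- \frac{9992}{529}\right) \left(-12\right) 16 = \frac{119904}{529} \cdot 16 = \frac{1918464}{529}$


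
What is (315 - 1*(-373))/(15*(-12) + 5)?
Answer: -688/175 ≈ -3.9314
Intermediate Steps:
(315 - 1*(-373))/(15*(-12) + 5) = (315 + 373)/(-180 + 5) = 688/(-175) = 688*(-1/175) = -688/175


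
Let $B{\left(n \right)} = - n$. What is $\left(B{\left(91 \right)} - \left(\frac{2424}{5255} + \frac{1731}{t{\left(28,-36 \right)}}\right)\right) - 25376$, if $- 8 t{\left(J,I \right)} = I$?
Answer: $- \frac{407558797}{15765} \approx -25852.0$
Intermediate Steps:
$t{\left(J,I \right)} = - \frac{I}{8}$
$\left(B{\left(91 \right)} - \left(\frac{2424}{5255} + \frac{1731}{t{\left(28,-36 \right)}}\right)\right) - 25376 = \left(\left(-1\right) 91 - \left(\frac{1154}{3} + \frac{2424}{5255}\right)\right) - 25376 = \left(-91 - \left(\frac{2424}{5255} + \frac{1731}{\frac{9}{2}}\right)\right) - 25376 = \left(-91 - \frac{6071542}{15765}\right) - 25376 = - \frac{7506157}{15765} - 25376 = - \frac{407558797}{15765}$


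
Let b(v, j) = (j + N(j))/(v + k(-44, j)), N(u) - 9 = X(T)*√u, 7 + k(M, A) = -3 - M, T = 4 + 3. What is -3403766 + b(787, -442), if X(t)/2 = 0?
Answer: -2794492319/821 ≈ -3.4038e+6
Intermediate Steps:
T = 7
k(M, A) = -10 - M (k(M, A) = -7 + (-3 - M) = -10 - M)
X(t) = 0 (X(t) = 2*0 = 0)
N(u) = 9 (N(u) = 9 + 0*√u = 9 + 0 = 9)
b(v, j) = (9 + j)/(34 + v) (b(v, j) = (j + 9)/(v + (-10 - 1*(-44))) = (9 + j)/(v + (-10 + 44)) = (9 + j)/(v + 34) = (9 + j)/(34 + v))
-3403766 + b(787, -442) = -3403766 + (9 - 442)/(34 + 787) = -3403766 - 433/821 = -2794492319/821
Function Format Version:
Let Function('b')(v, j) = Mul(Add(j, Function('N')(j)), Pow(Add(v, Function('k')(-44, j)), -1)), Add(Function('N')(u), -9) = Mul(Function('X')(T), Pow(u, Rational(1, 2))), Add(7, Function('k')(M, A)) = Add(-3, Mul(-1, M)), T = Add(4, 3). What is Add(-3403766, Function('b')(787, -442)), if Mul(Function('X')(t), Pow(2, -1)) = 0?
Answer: Rational(-2794492319, 821) ≈ -3.4038e+6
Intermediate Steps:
T = 7
Function('k')(M, A) = Add(-10, Mul(-1, M)) (Function('k')(M, A) = Add(-7, Add(-3, Mul(-1, M))) = Add(-10, Mul(-1, M)))
Function('X')(t) = 0 (Function('X')(t) = Mul(2, 0) = 0)
Function('N')(u) = 9 (Function('N')(u) = Add(9, Mul(0, Pow(u, Rational(1, 2)))) = Add(9, 0) = 9)
Function('b')(v, j) = Mul(Pow(Add(34, v), -1), Add(9, j)) (Function('b')(v, j) = Mul(Add(j, 9), Pow(Add(v, Add(-10, Mul(-1, -44))), -1)) = Mul(Add(9, j), Pow(Add(v, Add(-10, 44)), -1)) = Mul(Add(9, j), Pow(Add(v, 34), -1)) = Mul(Add(9, j), Pow(Add(34, v), -1)) = Mul(Pow(Add(34, v), -1), Add(9, j)))
Add(-3403766, Function('b')(787, -442)) = Add(-3403766, Mul(Pow(Add(34, 787), -1), Add(9, -442))) = Add(-3403766, Mul(Pow(821, -1), -433)) = Add(-3403766, Mul(Rational(1, 821), -433)) = Add(-3403766, Rational(-433, 821)) = Rational(-2794492319, 821)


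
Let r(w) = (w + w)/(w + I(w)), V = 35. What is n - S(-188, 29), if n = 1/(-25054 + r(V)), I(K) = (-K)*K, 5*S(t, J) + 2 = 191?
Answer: -80498776/2129595 ≈ -37.800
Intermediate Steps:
S(t, J) = 189/5 (S(t, J) = -2/5 + (1/5)*191 = -2/5 + 191/5 = 189/5)
I(K) = -K**2
r(w) = 2*w/(w - w**2) (r(w) = (w + w)/(w - w**2) = (2*w)/(w - w**2) = 2*w/(w - w**2))
n = -17/425919 (n = 1/(-25054 - 2/(-1 + 35)) = 1/(-25054 - 2/34) = 1/(-25054 - 2*1/34) = 1/(-25054 - 1/17) = 1/(-425919/17) = -17/425919 ≈ -3.9914e-5)
n - S(-188, 29) = -17/425919 - 1*189/5 = -17/425919 - 189/5 = -80498776/2129595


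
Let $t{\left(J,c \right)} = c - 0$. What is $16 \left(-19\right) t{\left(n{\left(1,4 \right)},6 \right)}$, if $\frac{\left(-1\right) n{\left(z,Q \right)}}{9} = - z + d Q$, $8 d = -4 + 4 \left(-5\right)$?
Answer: $-1824$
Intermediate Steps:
$d = -3$ ($d = \frac{-4 + 4 \left(-5\right)}{8} = \frac{-4 - 20}{8} = \frac{1}{8} \left(-24\right) = -3$)
$n{\left(z,Q \right)} = 9 z + 27 Q$ ($n{\left(z,Q \right)} = - 9 \left(- z - 3 Q\right) = 9 z + 27 Q$)
$t{\left(J,c \right)} = c$ ($t{\left(J,c \right)} = c + 0 = c$)
$16 \left(-19\right) t{\left(n{\left(1,4 \right)},6 \right)} = 16 \left(-19\right) 6 = \left(-304\right) 6 = -1824$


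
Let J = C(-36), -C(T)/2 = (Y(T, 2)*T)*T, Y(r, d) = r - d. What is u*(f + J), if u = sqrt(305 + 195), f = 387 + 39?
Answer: 989220*sqrt(5) ≈ 2.2120e+6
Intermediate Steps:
f = 426
u = 10*sqrt(5) (u = sqrt(500) = 10*sqrt(5) ≈ 22.361)
C(T) = -2*T**2*(-2 + T) (C(T) = -2*(T - 1*2)*T*T = -2*(T - 2)*T*T = -2*(-2 + T)*T*T = -2*T*(-2 + T)*T = -2*T**2*(-2 + T))
J = 98496 (J = 2*(-36)**2*(2 - 1*(-36)) = 2*1296*(2 + 36) = 2*1296*38 = 98496)
u*(f + J) = (10*sqrt(5))*(426 + 98496) = (10*sqrt(5))*98922 = 989220*sqrt(5)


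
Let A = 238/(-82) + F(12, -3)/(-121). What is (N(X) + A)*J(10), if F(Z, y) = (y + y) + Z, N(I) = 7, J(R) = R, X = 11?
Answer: 200820/4961 ≈ 40.480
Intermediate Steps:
F(Z, y) = Z + 2*y (F(Z, y) = 2*y + Z = Z + 2*y)
A = -14645/4961 (A = 238/(-82) + (12 + 2*(-3))/(-121) = 238*(-1/82) + (12 - 6)*(-1/121) = -119/41 + 6*(-1/121) = -119/41 - 6/121 = -14645/4961 ≈ -2.9520)
(N(X) + A)*J(10) = (7 - 14645/4961)*10 = (20082/4961)*10 = 200820/4961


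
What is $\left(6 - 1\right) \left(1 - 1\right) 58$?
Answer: $0$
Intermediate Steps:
$\left(6 - 1\right) \left(1 - 1\right) 58 = 5 \cdot 0 \cdot 58 = 0 \cdot 58 = 0$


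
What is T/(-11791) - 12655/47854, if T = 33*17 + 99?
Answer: -180798745/564246514 ≈ -0.32043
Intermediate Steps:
T = 660 (T = 561 + 99 = 660)
T/(-11791) - 12655/47854 = 660/(-11791) - 12655/47854 = 660*(-1/11791) - 12655*1/47854 = -660/11791 - 12655/47854 = -180798745/564246514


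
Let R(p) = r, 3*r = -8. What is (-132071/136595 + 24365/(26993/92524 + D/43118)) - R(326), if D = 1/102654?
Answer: 51112863218427292701878/612000405791522265 ≈ 83518.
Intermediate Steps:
r = -8/3 (r = (⅓)*(-8) = -8/3 ≈ -2.6667)
R(p) = -8/3
D = 1/102654 ≈ 9.7415e-6
(-132071/136595 + 24365/(26993/92524 + D/43118)) - R(326) = (-132071/136595 + 24365/(26993/92524 + (1/102654)/43118)) - 1*(-8/3) = (-132071*1/136595 + 24365/(26993*(1/92524) + (1/102654)*(1/43118))) + 8/3 = (-132071/136595 + 24365/(26993/92524 + 1/4426235172)) + 8/3 = (-132071/136595 + 24365/(7467335380645/25595811440883)) + 8/3 = (-132071/136595 + 24365*(25595811440883/7467335380645)) + 8/3 = (-132071/136595 + 124728389151422859/1493467076129) + 8/3 = 17037077072448393991946/204000135263840755 + 8/3 = 51112863218427292701878/612000405791522265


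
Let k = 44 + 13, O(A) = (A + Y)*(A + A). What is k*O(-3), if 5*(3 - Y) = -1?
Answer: -342/5 ≈ -68.400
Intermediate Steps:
Y = 16/5 (Y = 3 - 1/5*(-1) = 3 + 1/5 = 16/5 ≈ 3.2000)
O(A) = 2*A*(16/5 + A) (O(A) = (A + 16/5)*(A + A) = (16/5 + A)*(2*A) = 2*A*(16/5 + A))
k = 57
k*O(-3) = 57*((2/5)*(-3)*(16 + 5*(-3))) = 57*((2/5)*(-3)*(16 - 15)) = 57*((2/5)*(-3)*1) = 57*(-6/5) = -342/5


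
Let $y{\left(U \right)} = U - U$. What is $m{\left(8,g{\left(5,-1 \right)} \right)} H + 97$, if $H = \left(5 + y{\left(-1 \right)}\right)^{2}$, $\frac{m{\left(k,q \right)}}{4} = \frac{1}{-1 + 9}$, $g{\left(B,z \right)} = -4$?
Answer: $\frac{219}{2} \approx 109.5$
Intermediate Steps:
$y{\left(U \right)} = 0$
$m{\left(k,q \right)} = \frac{1}{2}$ ($m{\left(k,q \right)} = \frac{4}{-1 + 9} = \frac{4}{8} = 4 \cdot \frac{1}{8} = \frac{1}{2}$)
$H = 25$ ($H = \left(5 + 0\right)^{2} = 5^{2} = 25$)
$m{\left(8,g{\left(5,-1 \right)} \right)} H + 97 = \frac{1}{2} \cdot 25 + 97 = \frac{25}{2} + 97 = \frac{219}{2}$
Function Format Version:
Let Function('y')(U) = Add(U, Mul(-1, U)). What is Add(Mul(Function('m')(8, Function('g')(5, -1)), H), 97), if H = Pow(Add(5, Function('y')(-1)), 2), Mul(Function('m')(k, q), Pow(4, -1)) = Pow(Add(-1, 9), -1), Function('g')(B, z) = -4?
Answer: Rational(219, 2) ≈ 109.50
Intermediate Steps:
Function('y')(U) = 0
Function('m')(k, q) = Rational(1, 2) (Function('m')(k, q) = Mul(4, Pow(Add(-1, 9), -1)) = Mul(4, Pow(8, -1)) = Mul(4, Rational(1, 8)) = Rational(1, 2))
H = 25 (H = Pow(Add(5, 0), 2) = Pow(5, 2) = 25)
Add(Mul(Function('m')(8, Function('g')(5, -1)), H), 97) = Add(Mul(Rational(1, 2), 25), 97) = Add(Rational(25, 2), 97) = Rational(219, 2)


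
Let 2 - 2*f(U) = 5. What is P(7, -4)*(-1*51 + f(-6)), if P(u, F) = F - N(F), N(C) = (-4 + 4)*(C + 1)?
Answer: 210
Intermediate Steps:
f(U) = -3/2 (f(U) = 1 - ½*5 = 1 - 5/2 = -3/2)
N(C) = 0 (N(C) = 0*(1 + C) = 0)
P(u, F) = F (P(u, F) = F - 1*0 = F + 0 = F)
P(7, -4)*(-1*51 + f(-6)) = -4*(-1*51 - 3/2) = -4*(-51 - 3/2) = -4*(-105/2) = 210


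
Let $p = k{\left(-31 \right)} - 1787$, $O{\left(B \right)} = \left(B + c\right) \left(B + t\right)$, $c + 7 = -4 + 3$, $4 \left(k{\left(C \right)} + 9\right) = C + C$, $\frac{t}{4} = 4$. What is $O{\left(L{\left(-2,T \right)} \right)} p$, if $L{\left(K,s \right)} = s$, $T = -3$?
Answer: $\frac{518089}{2} \approx 2.5904 \cdot 10^{5}$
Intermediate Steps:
$t = 16$ ($t = 4 \cdot 4 = 16$)
$k{\left(C \right)} = -9 + \frac{C}{2}$ ($k{\left(C \right)} = -9 + \frac{C + C}{4} = -9 + \frac{2 C}{4} = -9 + \frac{C}{2}$)
$c = -8$ ($c = -7 + \left(-4 + 3\right) = -7 - 1 = -8$)
$O{\left(B \right)} = \left(-8 + B\right) \left(16 + B\right)$ ($O{\left(B \right)} = \left(B - 8\right) \left(B + 16\right) = \left(-8 + B\right) \left(16 + B\right)$)
$p = - \frac{3623}{2}$ ($p = \left(-9 + \frac{1}{2} \left(-31\right)\right) - 1787 = \left(-9 - \frac{31}{2}\right) - 1787 = - \frac{49}{2} - 1787 = - \frac{3623}{2} \approx -1811.5$)
$O{\left(L{\left(-2,T \right)} \right)} p = \left(-128 + \left(-3\right)^{2} + 8 \left(-3\right)\right) \left(- \frac{3623}{2}\right) = \left(-128 + 9 - 24\right) \left(- \frac{3623}{2}\right) = \left(-143\right) \left(- \frac{3623}{2}\right) = \frac{518089}{2}$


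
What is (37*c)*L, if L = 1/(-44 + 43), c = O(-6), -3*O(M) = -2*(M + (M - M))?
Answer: 148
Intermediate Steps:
O(M) = 2*M/3 (O(M) = -(-2)*(M + (M - M))/3 = -(-2)*(M + 0)/3 = -(-2)*M/3 = 2*M/3)
c = -4 (c = (⅔)*(-6) = -4)
L = -1 (L = 1/(-1) = -1)
(37*c)*L = (37*(-4))*(-1) = -148*(-1) = 148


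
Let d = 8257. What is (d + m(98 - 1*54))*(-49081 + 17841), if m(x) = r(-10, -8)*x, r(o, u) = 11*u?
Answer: -136987400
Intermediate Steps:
m(x) = -88*x (m(x) = (11*(-8))*x = -88*x)
(d + m(98 - 1*54))*(-49081 + 17841) = (8257 - 88*(98 - 1*54))*(-49081 + 17841) = (8257 - 88*(98 - 54))*(-31240) = (8257 - 88*44)*(-31240) = (8257 - 3872)*(-31240) = 4385*(-31240) = -136987400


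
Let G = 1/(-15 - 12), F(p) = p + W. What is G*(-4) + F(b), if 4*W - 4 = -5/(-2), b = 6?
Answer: 1679/216 ≈ 7.7731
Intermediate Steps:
W = 13/8 (W = 1 + (-5/(-2))/4 = 1 + (-5*(-1/2))/4 = 1 + (1/4)*(5/2) = 1 + 5/8 = 13/8 ≈ 1.6250)
F(p) = 13/8 + p (F(p) = p + 13/8 = 13/8 + p)
G = -1/27 (G = 1/(-27) = -1/27 ≈ -0.037037)
G*(-4) + F(b) = -1/27*(-4) + (13/8 + 6) = 4/27 + 61/8 = 1679/216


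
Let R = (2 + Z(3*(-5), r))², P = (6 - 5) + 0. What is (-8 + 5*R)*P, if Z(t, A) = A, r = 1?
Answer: 37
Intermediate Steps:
P = 1 (P = 1 + 0 = 1)
R = 9 (R = (2 + 1)² = 3² = 9)
(-8 + 5*R)*P = (-8 + 5*9)*1 = (-8 + 45)*1 = 37*1 = 37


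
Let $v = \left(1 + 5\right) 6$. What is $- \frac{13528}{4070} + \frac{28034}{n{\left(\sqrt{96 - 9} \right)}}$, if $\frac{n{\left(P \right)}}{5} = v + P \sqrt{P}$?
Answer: $\frac{19460392348}{76961665} - \frac{23576594 \sqrt[4]{87}}{567285} - \frac{1345632 \cdot 87^{\frac{3}{4}}}{189095} + \frac{3251944 \sqrt{87}}{189095} \approx 83.621$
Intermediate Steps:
$v = 36$ ($v = 6 \cdot 6 = 36$)
$n{\left(P \right)} = 180 + 5 P^{\frac{3}{2}}$ ($n{\left(P \right)} = 5 \left(36 + P \sqrt{P}\right) = 5 \left(36 + P^{\frac{3}{2}}\right) = 180 + 5 P^{\frac{3}{2}}$)
$- \frac{13528}{4070} + \frac{28034}{n{\left(\sqrt{96 - 9} \right)}} = - \frac{13528}{4070} + \frac{28034}{180 + 5 \left(\sqrt{96 - 9}\right)^{\frac{3}{2}}} = \left(-13528\right) \frac{1}{4070} + \frac{28034}{180 + 5 \left(\sqrt{87}\right)^{\frac{3}{2}}} = - \frac{6764}{2035} + \frac{28034}{180 + 5 \cdot 87^{\frac{3}{4}}}$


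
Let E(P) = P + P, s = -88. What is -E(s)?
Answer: 176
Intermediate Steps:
E(P) = 2*P
-E(s) = -2*(-88) = -1*(-176) = 176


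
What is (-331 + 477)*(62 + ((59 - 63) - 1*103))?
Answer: -6570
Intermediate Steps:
(-331 + 477)*(62 + ((59 - 63) - 1*103)) = 146*(62 + (-4 - 103)) = 146*(62 - 107) = 146*(-45) = -6570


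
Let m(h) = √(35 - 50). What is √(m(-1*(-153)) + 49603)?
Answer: √(49603 + I*√15) ≈ 222.72 + 0.0087*I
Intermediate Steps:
m(h) = I*√15 (m(h) = √(-15) = I*√15)
√(m(-1*(-153)) + 49603) = √(I*√15 + 49603) = √(49603 + I*√15)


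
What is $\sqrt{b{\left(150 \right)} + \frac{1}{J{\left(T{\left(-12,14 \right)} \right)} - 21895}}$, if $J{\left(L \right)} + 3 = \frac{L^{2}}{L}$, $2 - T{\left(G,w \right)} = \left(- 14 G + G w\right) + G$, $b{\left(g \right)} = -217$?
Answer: $\frac{i \sqrt{25980843459}}{10942} \approx 14.731 i$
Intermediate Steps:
$T{\left(G,w \right)} = 2 + 13 G - G w$ ($T{\left(G,w \right)} = 2 - \left(\left(- 14 G + G w\right) + G\right) = 2 - \left(- 13 G + G w\right) = 2 + 13 G - G w$)
$J{\left(L \right)} = -3 + L$ ($J{\left(L \right)} = -3 + \frac{L^{2}}{L} = -3 + L$)
$\sqrt{b{\left(150 \right)} + \frac{1}{J{\left(T{\left(-12,14 \right)} \right)} - 21895}} = \sqrt{-217 + \frac{1}{\left(-3 + \left(2 + 13 \left(-12\right) - \left(-12\right) 14\right)\right) - 21895}} = \sqrt{-217 + \frac{1}{\left(-3 + \left(2 - 156 + 168\right)\right) - 21895}} = \sqrt{-217 + \frac{1}{\left(-3 + 14\right) - 21895}} = \sqrt{-217 + \frac{1}{11 - 21895}} = \sqrt{-217 + \frac{1}{-21884}} = \sqrt{-217 - \frac{1}{21884}} = \sqrt{- \frac{4748829}{21884}} = \frac{i \sqrt{25980843459}}{10942}$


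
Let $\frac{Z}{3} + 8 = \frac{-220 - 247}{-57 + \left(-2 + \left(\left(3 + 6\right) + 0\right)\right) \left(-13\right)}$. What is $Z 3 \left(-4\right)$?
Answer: $\frac{6453}{37} \approx 174.41$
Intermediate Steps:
$Z = - \frac{2151}{148}$ ($Z = -24 + 3 \frac{-220 - 247}{-57 + \left(-2 + \left(\left(3 + 6\right) + 0\right)\right) \left(-13\right)} = -24 + 3 \left(- \frac{467}{-57 + \left(-2 + \left(9 + 0\right)\right) \left(-13\right)}\right) = -24 + 3 \left(- \frac{467}{-57 + \left(-2 + 9\right) \left(-13\right)}\right) = -24 + 3 \left(- \frac{467}{-57 + 7 \left(-13\right)}\right) = -24 + 3 \left(- \frac{467}{-57 - 91}\right) = -24 + 3 \left(- \frac{467}{-148}\right) = -24 + 3 \left(\left(-467\right) \left(- \frac{1}{148}\right)\right) = -24 + 3 \cdot \frac{467}{148} = -24 + \frac{1401}{148} = - \frac{2151}{148} \approx -14.534$)
$Z 3 \left(-4\right) = - \frac{2151 \cdot 3 \left(-4\right)}{148} = \left(- \frac{2151}{148}\right) \left(-12\right) = \frac{6453}{37}$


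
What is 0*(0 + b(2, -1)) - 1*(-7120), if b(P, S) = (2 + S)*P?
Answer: 7120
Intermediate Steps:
b(P, S) = P*(2 + S)
0*(0 + b(2, -1)) - 1*(-7120) = 0*(0 + 2*(2 - 1)) - 1*(-7120) = 0*(0 + 2*1) + 7120 = 0*(0 + 2) + 7120 = 0*2 + 7120 = 0 + 7120 = 7120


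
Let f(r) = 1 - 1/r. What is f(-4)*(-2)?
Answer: -5/2 ≈ -2.5000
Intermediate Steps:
f(-4)*(-2) = ((-1 - 4)/(-4))*(-2) = -¼*(-5)*(-2) = (5/4)*(-2) = -5/2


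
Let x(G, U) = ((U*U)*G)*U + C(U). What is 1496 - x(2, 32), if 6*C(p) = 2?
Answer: -192121/3 ≈ -64040.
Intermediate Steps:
C(p) = ⅓ (C(p) = (⅙)*2 = ⅓)
x(G, U) = ⅓ + G*U³ (x(G, U) = ((U*U)*G)*U + ⅓ = (U²*G)*U + ⅓ = (G*U²)*U + ⅓ = G*U³ + ⅓ = ⅓ + G*U³)
1496 - x(2, 32) = 1496 - (⅓ + 2*32³) = 1496 - (⅓ + 2*32768) = 1496 - (⅓ + 65536) = 1496 - 1*196609/3 = 1496 - 196609/3 = -192121/3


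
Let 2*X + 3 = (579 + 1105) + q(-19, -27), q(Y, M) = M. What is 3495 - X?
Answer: 2668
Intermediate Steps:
X = 827 (X = -3/2 + ((579 + 1105) - 27)/2 = -3/2 + (1684 - 27)/2 = -3/2 + (½)*1657 = -3/2 + 1657/2 = 827)
3495 - X = 3495 - 1*827 = 3495 - 827 = 2668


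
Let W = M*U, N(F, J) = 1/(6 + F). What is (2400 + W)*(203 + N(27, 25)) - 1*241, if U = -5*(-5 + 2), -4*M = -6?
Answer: 5407599/11 ≈ 4.9160e+5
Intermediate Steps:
M = 3/2 (M = -¼*(-6) = 3/2 ≈ 1.5000)
U = 15 (U = -5*(-3) = 15)
W = 45/2 (W = (3/2)*15 = 45/2 ≈ 22.500)
(2400 + W)*(203 + N(27, 25)) - 1*241 = (2400 + 45/2)*(203 + 1/(6 + 27)) - 1*241 = 4845*(203 + 1/33)/2 - 241 = (4845/2)*(6700/33) - 241 = 5410250/11 - 241 = 5407599/11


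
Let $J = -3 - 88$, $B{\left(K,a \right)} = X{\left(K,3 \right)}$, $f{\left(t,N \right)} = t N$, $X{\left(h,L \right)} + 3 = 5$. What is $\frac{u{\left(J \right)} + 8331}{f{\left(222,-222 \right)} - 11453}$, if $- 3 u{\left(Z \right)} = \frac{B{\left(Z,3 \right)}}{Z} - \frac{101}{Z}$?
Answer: $- \frac{758088}{5527067} \approx -0.13716$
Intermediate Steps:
$X{\left(h,L \right)} = 2$ ($X{\left(h,L \right)} = -3 + 5 = 2$)
$f{\left(t,N \right)} = N t$
$B{\left(K,a \right)} = 2$
$J = -91$
$u{\left(Z \right)} = \frac{33}{Z}$ ($u{\left(Z \right)} = - \frac{\frac{2}{Z} - \frac{101}{Z}}{3} = - \frac{\left(-99\right) \frac{1}{Z}}{3} = \frac{33}{Z}$)
$\frac{u{\left(J \right)} + 8331}{f{\left(222,-222 \right)} - 11453} = \frac{\frac{33}{-91} + 8331}{\left(-222\right) 222 - 11453} = \frac{33 \left(- \frac{1}{91}\right) + 8331}{-49284 - 11453} = \frac{- \frac{33}{91} + 8331}{-60737} = \frac{758088}{91} \left(- \frac{1}{60737}\right) = - \frac{758088}{5527067}$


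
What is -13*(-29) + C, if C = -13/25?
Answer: 9412/25 ≈ 376.48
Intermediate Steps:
C = -13/25 (C = -13*1/25 = -13/25 ≈ -0.52000)
-13*(-29) + C = -13*(-29) - 13/25 = 377 - 13/25 = 9412/25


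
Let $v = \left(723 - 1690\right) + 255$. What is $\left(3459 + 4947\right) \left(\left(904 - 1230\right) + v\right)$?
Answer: $-8725428$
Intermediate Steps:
$v = -712$ ($v = -967 + 255 = -712$)
$\left(3459 + 4947\right) \left(\left(904 - 1230\right) + v\right) = \left(3459 + 4947\right) \left(\left(904 - 1230\right) - 712\right) = 8406 \left(\left(904 - 1230\right) - 712\right) = 8406 \left(-326 - 712\right) = 8406 \left(-1038\right) = -8725428$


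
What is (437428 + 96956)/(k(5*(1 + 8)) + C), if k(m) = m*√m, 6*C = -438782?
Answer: -87929280108/12032897689 - 162319140*√5/12032897689 ≈ -7.3376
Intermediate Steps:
C = -219391/3 (C = (⅙)*(-438782) = -219391/3 ≈ -73130.)
k(m) = m^(3/2)
(437428 + 96956)/(k(5*(1 + 8)) + C) = (437428 + 96956)/((5*(1 + 8))^(3/2) - 219391/3) = 534384/((5*9)^(3/2) - 219391/3) = 534384/(45^(3/2) - 219391/3) = 534384/(135*√5 - 219391/3) = 534384/(-219391/3 + 135*√5)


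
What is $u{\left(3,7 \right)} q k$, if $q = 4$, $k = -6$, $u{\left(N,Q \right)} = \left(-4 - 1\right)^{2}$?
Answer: $-600$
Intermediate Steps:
$u{\left(N,Q \right)} = 25$ ($u{\left(N,Q \right)} = \left(-5\right)^{2} = 25$)
$u{\left(3,7 \right)} q k = 25 \cdot 4 \left(-6\right) = 100 \left(-6\right) = -600$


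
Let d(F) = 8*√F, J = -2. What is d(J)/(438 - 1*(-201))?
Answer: 8*I*√2/639 ≈ 0.017705*I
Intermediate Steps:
d(J)/(438 - 1*(-201)) = (8*√(-2))/(438 - 1*(-201)) = (8*(I*√2))/(438 + 201) = (8*I*√2)/639 = (8*I*√2)*(1/639) = 8*I*√2/639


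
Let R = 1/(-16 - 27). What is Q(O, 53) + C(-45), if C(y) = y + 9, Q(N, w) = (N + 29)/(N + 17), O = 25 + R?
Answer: -62659/1805 ≈ -34.714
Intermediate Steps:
R = -1/43 (R = 1/(-43) = -1/43 ≈ -0.023256)
O = 1074/43 (O = 25 - 1/43 = 1074/43 ≈ 24.977)
Q(N, w) = (29 + N)/(17 + N)
C(y) = 9 + y
Q(O, 53) + C(-45) = (29 + 1074/43)/(17 + 1074/43) + (9 - 45) = (2321/43)/(1805/43) - 36 = (43/1805)*(2321/43) - 36 = 2321/1805 - 36 = -62659/1805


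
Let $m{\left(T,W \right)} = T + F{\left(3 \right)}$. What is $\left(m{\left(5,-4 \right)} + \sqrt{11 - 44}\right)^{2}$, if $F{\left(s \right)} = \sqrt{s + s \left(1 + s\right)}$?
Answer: $\left(5 + \sqrt{15} + i \sqrt{33}\right)^{2} \approx 45.73 + 101.94 i$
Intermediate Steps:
$m{\left(T,W \right)} = T + \sqrt{15}$ ($m{\left(T,W \right)} = T + \sqrt{3 \left(2 + 3\right)} = T + \sqrt{3 \cdot 5} = T + \sqrt{15}$)
$\left(m{\left(5,-4 \right)} + \sqrt{11 - 44}\right)^{2} = \left(\left(5 + \sqrt{15}\right) + \sqrt{11 - 44}\right)^{2} = \left(\left(5 + \sqrt{15}\right) + \sqrt{-33}\right)^{2} = \left(\left(5 + \sqrt{15}\right) + i \sqrt{33}\right)^{2} = \left(5 + \sqrt{15} + i \sqrt{33}\right)^{2}$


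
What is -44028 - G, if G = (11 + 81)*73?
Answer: -50744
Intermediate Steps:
G = 6716 (G = 92*73 = 6716)
-44028 - G = -44028 - 1*6716 = -44028 - 6716 = -50744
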